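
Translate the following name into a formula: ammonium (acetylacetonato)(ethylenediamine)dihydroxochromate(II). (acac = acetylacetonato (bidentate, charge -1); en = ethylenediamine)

NH4[Cr(acac)(en)(OH)2]

Ligands: 1 acetylacetonato (acac, -1), 2 hydroxo (OH, -1), 1 ethylenediamine (en, neutral). Ligand charge sum = -3.
With Cr in oxidation state +2, the complex ion is [Cr...]^1−.
Charge balance with ammonium (+1) requires 1 complex ion per 1 ammonium.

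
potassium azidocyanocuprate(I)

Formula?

Ligands: 1 cyano (CN, -1), 1 azido (N3, -1). Ligand charge sum = -2.
With Cu in oxidation state +1, the complex ion is [Cu...]^1−.
Charge balance with potassium (+1) requires 1 complex ion per 1 potassium.

K[Cu(CN)(N3)]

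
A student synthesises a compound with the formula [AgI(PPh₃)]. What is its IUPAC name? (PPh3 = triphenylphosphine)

There is no counter-ion, so the complex is neutral overall.
Ligand charges: 1×triphenylphosphine (neutral), 1×iodo (-1 each); total -1. So Ag + (-1) = 0, giving Ag = +1.
Ligands are named alphabetically: iodo before triphenylphosphine.

iodo(triphenylphosphine)silver(I)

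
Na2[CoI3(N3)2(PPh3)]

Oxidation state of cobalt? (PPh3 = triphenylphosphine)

2 sodium outside the brackets (+1 each) → the complex ion is 2−.
Ligand charges: 2×N3 = -2; 1×PPh3 neutral; 3×I = -3; sum -5.
Co + (-5) = 2− ⇒ Co is +3.

+3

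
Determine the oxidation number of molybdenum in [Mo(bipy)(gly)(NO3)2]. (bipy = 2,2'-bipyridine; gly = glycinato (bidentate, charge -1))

+3

No counter-ion: the bracketed complex is neutral.
Ligand charges: 1×bipy neutral; 2×NO3 = -2; 1×gly = -1; sum -3.
Mo + (-3) = 0 ⇒ Mo is +3.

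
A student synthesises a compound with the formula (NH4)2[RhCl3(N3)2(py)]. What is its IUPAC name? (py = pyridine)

The 2 ammonium counter-ions carry a total charge of +2, so each complex ion is 2−.
Ligand charges: 3×chloro (-1 each), 1×pyridine (neutral), 2×azido (-1 each); total -5. So Rh + (-5) = 2−, giving Rh = +3.
The complex ion is anionic, so rhodium takes the -ate form rhodate(III).

ammonium diazidotrichloro(pyridine)rhodate(III)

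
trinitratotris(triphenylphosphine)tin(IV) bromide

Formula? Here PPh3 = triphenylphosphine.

Ligands: 3 nitrato (NO3, -1), 3 triphenylphosphine (PPh3, neutral). Ligand charge sum = -3.
With Sn in oxidation state +4, the complex ion is [Sn...]^1+.
Charge balance with bromide (-1) requires 1 complex ion per 1 bromide.

[Sn(NO3)3(PPh3)3]Br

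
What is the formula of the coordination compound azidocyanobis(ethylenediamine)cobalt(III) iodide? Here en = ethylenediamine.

Ligands: 1 cyano (CN, -1), 1 azido (N3, -1), 2 ethylenediamine (en, neutral). Ligand charge sum = -2.
With Co in oxidation state +3, the complex ion is [Co...]^1+.
Charge balance with iodide (-1) requires 1 complex ion per 1 iodide.

[Co(CN)(en)2(N3)]I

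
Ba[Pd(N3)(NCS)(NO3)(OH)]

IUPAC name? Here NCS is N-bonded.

The 1 barium counter-ion carries a total charge of +2, so each complex ion is 2−.
Ligand charges: 1×azido (-1 each), 1×nitrato (-1 each), 1×hydroxo (-1 each), 1×isothiocyanato (-1 each); total -4. So Pd + (-4) = 2−, giving Pd = +2.
The complex ion is anionic, so palladium takes the -ate form palladate(II).

barium azidohydroxoisothiocyanatonitratopalladate(II)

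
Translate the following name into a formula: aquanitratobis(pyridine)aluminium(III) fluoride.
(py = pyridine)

[Al(H2O)(NO3)(py)2]F2

Ligands: 2 pyridine (py, neutral), 1 nitrato (NO3, -1), 1 aqua (H2O, neutral). Ligand charge sum = -1.
Charge balance with fluoride (-1) requires 1 complex ion per 2 fluoride.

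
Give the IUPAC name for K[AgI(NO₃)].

The 1 potassium counter-ion carries a total charge of +1, so each complex ion is 1−.
Ligand charges: 1×iodo (-1 each), 1×nitrato (-1 each); total -2. So Ag + (-2) = 1−, giving Ag = +1.
Ligands are named alphabetically: iodo before nitrato.
The complex ion is anionic, so silver takes the -ate form argentate(I).

potassium iodonitratoargentate(I)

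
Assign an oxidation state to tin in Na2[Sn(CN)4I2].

+4

2 sodium outside the brackets (+1 each) → the complex ion is 2−.
Ligand charges: 4×CN = -4; 2×I = -2; sum -6.
Sn + (-6) = 2− ⇒ Sn is +4.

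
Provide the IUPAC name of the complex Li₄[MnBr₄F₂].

The 4 lithium counter-ions carry a total charge of +4, so each complex ion is 4−.
Ligand charges: 4×bromo (-1 each), 2×fluoro (-1 each); total -6. So Mn + (-6) = 4−, giving Mn = +2.
Ligands are named alphabetically: bromo before fluoro.
The complex ion is anionic, so manganese takes the -ate form manganate(II).

lithium tetrabromodifluoromanganate(II)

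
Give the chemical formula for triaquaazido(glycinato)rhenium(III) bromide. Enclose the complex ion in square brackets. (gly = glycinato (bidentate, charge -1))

[Re(gly)(H2O)3(N3)]Br

Ligands: 1 glycinato (gly, -1), 1 azido (N3, -1), 3 aqua (H2O, neutral). Ligand charge sum = -2.
Charge balance with bromide (-1) requires 1 complex ion per 1 bromide.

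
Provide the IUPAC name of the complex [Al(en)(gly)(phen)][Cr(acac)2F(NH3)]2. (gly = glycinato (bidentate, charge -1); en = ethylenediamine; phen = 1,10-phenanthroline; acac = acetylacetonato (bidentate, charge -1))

Aluminium is always +3 in its complexes; the cation's ligand charges sum to -1, so the complex cation is 2+.
With 2 anions per cation, each anion must be 2/2 = 1−.
Anion: ligand charges sum to -3; for the ion to be 1−, Cr = +2.

(ethylenediamine)(glycinato)(1,10-phenanthroline)aluminium(III) bis(acetylacetonato)amminefluorochromate(II)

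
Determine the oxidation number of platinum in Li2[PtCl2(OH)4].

+4

2 lithium outside the brackets (+1 each) → the complex ion is 2−.
Ligand charges: 4×OH = -4; 2×Cl = -2; sum -6.
Pt + (-6) = 2− ⇒ Pt is +4.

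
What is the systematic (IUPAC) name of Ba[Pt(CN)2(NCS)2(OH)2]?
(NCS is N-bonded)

barium dicyanodihydroxodiisothiocyanatoplatinate(IV)

The 1 barium counter-ion carries a total charge of +2, so each complex ion is 2−.
Ligand charges: 2×cyano (-1 each), 2×isothiocyanato (-1 each), 2×hydroxo (-1 each); total -6. So Pt + (-6) = 2−, giving Pt = +4.
The complex ion is anionic, so platinum takes the -ate form platinate(IV).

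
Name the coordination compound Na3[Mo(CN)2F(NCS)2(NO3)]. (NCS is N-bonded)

sodium dicyanofluorodiisothiocyanatonitratomolybdate(III)

The 3 sodium counter-ions carry a total charge of +3, so each complex ion is 3−.
Ligand charges: 2×isothiocyanato (-1 each), 1×fluoro (-1 each), 2×cyano (-1 each), 1×nitrato (-1 each); total -6. So Mo + (-6) = 3−, giving Mo = +3.
The complex ion is anionic, so molybdenum takes the -ate form molybdate(III).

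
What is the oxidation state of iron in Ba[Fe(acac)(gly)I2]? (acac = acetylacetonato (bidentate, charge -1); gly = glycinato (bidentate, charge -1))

+2

1 barium outside the brackets (+2 each) → the complex ion is 2−.
Ligand charges: 1×acac = -1; 2×I = -2; 1×gly = -1; sum -4.
Fe + (-4) = 2− ⇒ Fe is +2.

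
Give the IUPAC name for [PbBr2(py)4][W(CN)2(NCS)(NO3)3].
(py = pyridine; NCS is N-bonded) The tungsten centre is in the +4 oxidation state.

dibromotetrakis(pyridine)lead(IV) dicyanoisothiocyanatotrinitratotungstate(IV)

Both ions are complex: the cation is named first with the plain metal name, the anion second with the -ate form; each ion's ligands are alphabetised independently.
W is given as +4; the anion's ligand charges sum to -6, so the complex anion is 2−.
A 1:1 salt means the cation carries the equal and opposite charge, 2+.
Cation: ligand charges sum to -2; for the ion to be 2+, Pb = +4.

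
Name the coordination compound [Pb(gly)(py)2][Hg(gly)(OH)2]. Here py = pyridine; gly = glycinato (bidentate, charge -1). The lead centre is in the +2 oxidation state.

(glycinato)bis(pyridine)lead(II) (glycinato)dihydroxomercurate(II)

Pb is given as +2; the cation's ligand charges sum to -1, so the complex cation is 1+.
A 1:1 salt means the anion carries the equal and opposite charge, 1−.
Anion: ligand charges sum to -3; for the ion to be 1−, Hg = +2.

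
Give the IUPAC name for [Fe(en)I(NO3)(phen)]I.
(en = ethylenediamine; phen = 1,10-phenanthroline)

The 1 iodide counter-ion carries a total charge of -1, so each complex ion is 1+.
Ligand charges: 1×ethylenediamine (neutral), 1×nitrato (-1 each), 1×1,10-phenanthroline (neutral), 1×iodo (-1 each); total -2. So Fe + (-2) = 1+, giving Fe = +3.
Ligands are named alphabetically: ethylenediamine before iodo before nitrato before phenanthroline.

(ethylenediamine)iodonitrato(1,10-phenanthroline)iron(III) iodide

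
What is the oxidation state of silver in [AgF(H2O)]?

No counter-ion: the bracketed complex is neutral.
Ligand charges: 1×H2O neutral; 1×F = -1; sum -1.
Ag + (-1) = 0 ⇒ Ag is +1.

+1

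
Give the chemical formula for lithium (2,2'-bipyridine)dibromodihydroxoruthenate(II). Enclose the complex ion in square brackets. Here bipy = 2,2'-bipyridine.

Ligands: 1 2,2'-bipyridine (bipy, neutral), 2 hydroxo (OH, -1), 2 bromo (Br, -1). Ligand charge sum = -4.
Charge balance with lithium (+1) requires 1 complex ion per 2 lithium.

Li2[Ru(bipy)Br2(OH)2]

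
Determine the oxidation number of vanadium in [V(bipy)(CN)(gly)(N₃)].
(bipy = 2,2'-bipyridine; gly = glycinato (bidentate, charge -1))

No counter-ion: the bracketed complex is neutral.
Ligand charges: 1×bipy neutral; 1×N3 = -1; 1×CN = -1; 1×gly = -1; sum -3.
V + (-3) = 0 ⇒ V is +3.

+3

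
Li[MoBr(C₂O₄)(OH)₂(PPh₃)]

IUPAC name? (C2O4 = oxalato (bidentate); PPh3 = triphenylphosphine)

lithium bromodihydroxooxalato(triphenylphosphine)molybdate(IV)

The 1 lithium counter-ion carries a total charge of +1, so each complex ion is 1−.
Ligand charges: 1×bromo (-1 each), 2×hydroxo (-1 each), 1×oxalato (-2 each), 1×triphenylphosphine (neutral); total -5. So Mo + (-5) = 1−, giving Mo = +4.
Ligands are named alphabetically: bromo before hydroxo before oxalato before triphenylphosphine.
The complex ion is anionic, so molybdenum takes the -ate form molybdate(IV).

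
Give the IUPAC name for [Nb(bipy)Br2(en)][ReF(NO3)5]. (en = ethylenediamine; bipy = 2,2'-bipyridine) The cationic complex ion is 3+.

(2,2'-bipyridine)dibromo(ethylenediamine)niobium(V) fluoropentanitratorhenate(III)

Both ions are complex: the cation is named first with the plain metal name, the anion second with the -ate form; each ion's ligands are alphabetised independently.
The complex cation is given as 3+; its ligand charges sum to -2, so Nb = +5.
A 1:1 salt means the anion carries the equal and opposite charge, 3−.
Anion: ligand charges sum to -6; for the ion to be 3−, Re = +3.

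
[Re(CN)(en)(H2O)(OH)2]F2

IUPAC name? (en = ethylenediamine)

aquacyano(ethylenediamine)dihydroxorhenium(V) fluoride

The 2 fluoride counter-ions carry a total charge of -2, so each complex ion is 2+.
Ligand charges: 1×aqua (neutral), 1×cyano (-1 each), 2×hydroxo (-1 each), 1×ethylenediamine (neutral); total -3. So Re + (-3) = 2+, giving Re = +5.
Ligands are named alphabetically: aqua before cyano before ethylenediamine before hydroxo.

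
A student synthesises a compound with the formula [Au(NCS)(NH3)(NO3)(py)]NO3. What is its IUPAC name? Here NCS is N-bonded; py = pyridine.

The 1 nitrate counter-ion carries a total charge of -1, so each complex ion is 1+.
Ligand charges: 1×ammine (neutral), 1×isothiocyanato (-1 each), 1×nitrato (-1 each), 1×pyridine (neutral); total -2. So Au + (-2) = 1+, giving Au = +3.
Ligands are named alphabetically: ammine before isothiocyanato before nitrato before pyridine.

ammineisothiocyanatonitrato(pyridine)gold(III) nitrate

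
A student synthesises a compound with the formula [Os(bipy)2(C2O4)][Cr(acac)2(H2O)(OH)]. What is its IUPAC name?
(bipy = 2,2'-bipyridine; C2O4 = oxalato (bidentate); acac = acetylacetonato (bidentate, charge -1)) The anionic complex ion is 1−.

The complex anion is given as 1−; its ligand charges sum to -3, so Cr = +2.
A 1:1 salt means the cation carries the equal and opposite charge, 1+.
Cation: ligand charges sum to -2; for the ion to be 1+, Os = +3.

bis(2,2'-bipyridine)oxalatoosmium(III) bis(acetylacetonato)aquahydroxochromate(II)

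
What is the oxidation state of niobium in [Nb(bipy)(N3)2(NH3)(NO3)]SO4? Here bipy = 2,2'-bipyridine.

1 sulfate outside the brackets (-2 each) → the complex ion is 2+.
Ligand charges: 2×N3 = -2; 1×bipy neutral; 1×NO3 = -1; 1×NH3 neutral; sum -3.
Nb + (-3) = 2+ ⇒ Nb is +5.

+5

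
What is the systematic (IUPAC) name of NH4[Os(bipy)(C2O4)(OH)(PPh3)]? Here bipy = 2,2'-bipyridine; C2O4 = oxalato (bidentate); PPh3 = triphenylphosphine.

ammonium (2,2'-bipyridine)hydroxooxalato(triphenylphosphine)osmate(II)

The 1 ammonium counter-ion carries a total charge of +1, so each complex ion is 1−.
Ligand charges: 1×2,2'-bipyridine (neutral), 1×oxalato (-2 each), 1×hydroxo (-1 each), 1×triphenylphosphine (neutral); total -3. So Os + (-3) = 1−, giving Os = +2.
Ligands are named alphabetically: bipyridine before hydroxo before oxalato before triphenylphosphine.
The complex ion is anionic, so osmium takes the -ate form osmate(II).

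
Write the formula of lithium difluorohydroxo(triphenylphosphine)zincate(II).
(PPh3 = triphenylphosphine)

Ligands: 2 fluoro (F, -1), 1 triphenylphosphine (PPh3, neutral), 1 hydroxo (OH, -1). Ligand charge sum = -3.
With Zn in oxidation state +2, the complex ion is [Zn...]^1−.
Charge balance with lithium (+1) requires 1 complex ion per 1 lithium.

Li[ZnF2(OH)(PPh3)]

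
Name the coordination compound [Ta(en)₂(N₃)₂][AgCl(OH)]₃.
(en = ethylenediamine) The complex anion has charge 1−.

The complex anion is given as 1−; its ligand charges sum to -2, so Ag = +1.
With 3 anions per cation, the cation must be 3×1 = 3+.
Cation: ligand charges sum to -2; for the ion to be 3+, Ta = +5.

diazidobis(ethylenediamine)tantalum(V) chlorohydroxoargentate(I)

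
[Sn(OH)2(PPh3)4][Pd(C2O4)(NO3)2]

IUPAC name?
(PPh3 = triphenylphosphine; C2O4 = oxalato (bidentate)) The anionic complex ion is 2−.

The complex anion is given as 2−; its ligand charges sum to -4, so Pd = +2.
A 1:1 salt means the cation carries the equal and opposite charge, 2+.
Cation: ligand charges sum to -2; for the ion to be 2+, Sn = +4.

dihydroxotetrakis(triphenylphosphine)tin(IV) dinitratooxalatopalladate(II)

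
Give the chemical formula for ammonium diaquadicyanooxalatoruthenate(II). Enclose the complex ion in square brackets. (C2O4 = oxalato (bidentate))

Ligands: 2 aqua (H2O, neutral), 1 oxalato (C2O4, -2), 2 cyano (CN, -1). Ligand charge sum = -4.
With Ru in oxidation state +2, the complex ion is [Ru...]^2−.
Charge balance with ammonium (+1) requires 1 complex ion per 2 ammonium.

(NH4)2[Ru(C2O4)(CN)2(H2O)2]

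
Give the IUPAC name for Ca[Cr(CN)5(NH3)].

The 1 calcium counter-ion carries a total charge of +2, so each complex ion is 2−.
Ligand charges: 1×ammine (neutral), 5×cyano (-1 each); total -5. So Cr + (-5) = 2−, giving Cr = +3.
Ligands are named alphabetically: ammine before cyano.
The complex ion is anionic, so chromium takes the -ate form chromate(III).

calcium amminepentacyanochromate(III)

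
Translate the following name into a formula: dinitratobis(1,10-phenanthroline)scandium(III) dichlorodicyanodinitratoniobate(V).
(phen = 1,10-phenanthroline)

[Sc(NO3)2(phen)2][NbCl2(CN)2(NO3)2]

Cation [Sc…]: ligand charges -2, Sc(III) ⇒ ion charge 1+.
Anion [Nb…]: ligand charges -6, Nb(V) ⇒ ion charge 1−.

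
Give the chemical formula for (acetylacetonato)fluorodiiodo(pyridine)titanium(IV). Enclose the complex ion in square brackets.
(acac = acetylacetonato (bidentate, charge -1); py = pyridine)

Ligands: 2 iodo (I, -1), 1 fluoro (F, -1), 1 acetylacetonato (acac, -1), 1 pyridine (py, neutral). Ligand charge sum = -4.
With Ti in oxidation state +4, the complex ion is [Ti...].

[Ti(acac)FI2(py)]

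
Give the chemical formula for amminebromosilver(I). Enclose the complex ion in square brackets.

Ligands: 1 ammine (NH3, neutral), 1 bromo (Br, -1). Ligand charge sum = -1.
With Ag in oxidation state +1, the complex ion is [Ag...].

[AgBr(NH3)]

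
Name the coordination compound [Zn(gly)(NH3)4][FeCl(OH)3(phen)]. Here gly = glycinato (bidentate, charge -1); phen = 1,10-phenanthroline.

Both ions are complex: the cation is named first with the plain metal name, the anion second with the -ate form; each ion's ligands are alphabetised independently.
Zinc is always +2 in its complexes; the cation's ligand charges sum to -1, so the complex cation is 1+.
A 1:1 salt means the anion carries the equal and opposite charge, 1−.
Anion: ligand charges sum to -4; for the ion to be 1−, Fe = +3.

tetraammine(glycinato)zinc(II) chlorotrihydroxo(1,10-phenanthroline)ferrate(III)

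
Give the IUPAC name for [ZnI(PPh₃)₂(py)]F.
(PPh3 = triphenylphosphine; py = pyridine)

The 1 fluoride counter-ion carries a total charge of -1, so each complex ion is 1+.
Ligand charges: 1×iodo (-1 each), 2×triphenylphosphine (neutral), 1×pyridine (neutral); total -1. So Zn + (-1) = 1+, giving Zn = +2.
Ligands are named alphabetically: iodo before pyridine before triphenylphosphine.

iodo(pyridine)bis(triphenylphosphine)zinc(II) fluoride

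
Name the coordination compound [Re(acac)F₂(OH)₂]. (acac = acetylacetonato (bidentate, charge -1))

There is no counter-ion, so the complex is neutral overall.
Ligand charges: 2×hydroxo (-1 each), 1×acetylacetonato (-1 each), 2×fluoro (-1 each); total -5. So Re + (-5) = 0, giving Re = +5.
Ligands are named alphabetically: acetylacetonato before fluoro before hydroxo.

(acetylacetonato)difluorodihydroxorhenium(V)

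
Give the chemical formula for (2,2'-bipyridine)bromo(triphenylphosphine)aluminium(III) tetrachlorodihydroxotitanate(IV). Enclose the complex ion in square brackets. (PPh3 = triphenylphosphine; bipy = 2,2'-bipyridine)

Cation [Al…]: ligand charges -1, Al(III) ⇒ ion charge 2+.
Anion [Ti…]: ligand charges -6, Ti(IV) ⇒ ion charge 2−.
One 2+ cation balances one 2− anion.

[Al(bipy)Br(PPh3)][TiCl4(OH)2]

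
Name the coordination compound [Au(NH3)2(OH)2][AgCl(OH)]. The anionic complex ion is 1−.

The complex anion is given as 1−; its ligand charges sum to -2, so Ag = +1.
A 1:1 salt means the cation carries the equal and opposite charge, 1+.
Cation: ligand charges sum to -2; for the ion to be 1+, Au = +3.

diamminedihydroxogold(III) chlorohydroxoargentate(I)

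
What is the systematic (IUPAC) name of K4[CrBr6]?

potassium hexabromochromate(II)

The 4 potassium counter-ions carry a total charge of +4, so each complex ion is 4−.
Ligand charges: 6×bromo (-1 each); total -6. So Cr + (-6) = 4−, giving Cr = +2.
The complex ion is anionic, so chromium takes the -ate form chromate(II).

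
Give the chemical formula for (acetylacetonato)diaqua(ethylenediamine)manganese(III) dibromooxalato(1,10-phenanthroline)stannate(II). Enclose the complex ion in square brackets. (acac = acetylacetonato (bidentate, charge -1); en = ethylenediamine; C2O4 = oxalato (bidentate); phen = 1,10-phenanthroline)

Cation [Mn…]: ligand charges -1, Mn(III) ⇒ ion charge 2+.
Anion [Sn…]: ligand charges -4, Sn(II) ⇒ ion charge 2−.
One 2+ cation balances one 2− anion.

[Mn(acac)(en)(H2O)2][SnBr2(C2O4)(phen)]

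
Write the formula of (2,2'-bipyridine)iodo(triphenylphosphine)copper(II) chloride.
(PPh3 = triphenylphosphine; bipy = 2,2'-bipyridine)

Ligands: 1 triphenylphosphine (PPh3, neutral), 1 iodo (I, -1), 1 2,2'-bipyridine (bipy, neutral). Ligand charge sum = -1.
Charge balance with chloride (-1) requires 1 complex ion per 1 chloride.

[Cu(bipy)I(PPh3)]Cl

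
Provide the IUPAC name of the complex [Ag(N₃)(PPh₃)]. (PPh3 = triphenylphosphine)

azido(triphenylphosphine)silver(I)

There is no counter-ion, so the complex is neutral overall.
Ligand charges: 1×azido (-1 each), 1×triphenylphosphine (neutral); total -1. So Ag + (-1) = 0, giving Ag = +1.
Ligands are named alphabetically: azido before triphenylphosphine.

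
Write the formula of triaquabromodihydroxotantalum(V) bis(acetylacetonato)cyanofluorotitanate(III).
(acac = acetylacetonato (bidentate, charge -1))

Cation [Ta…]: ligand charges -3, Ta(V) ⇒ ion charge 2+.
Anion [Ti…]: ligand charges -4, Ti(III) ⇒ ion charge 1−.
One 2+ cation requires 2 of the 1− anion.

[TaBr(H2O)3(OH)2][Ti(acac)2(CN)F]2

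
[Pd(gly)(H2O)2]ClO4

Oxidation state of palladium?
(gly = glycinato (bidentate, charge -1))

1 perchlorate outside the brackets (-1 each) → the complex ion is 1+.
Ligand charges: 1×gly = -1; 2×H2O neutral; sum -1.
Pd + (-1) = 1+ ⇒ Pd is +2.

+2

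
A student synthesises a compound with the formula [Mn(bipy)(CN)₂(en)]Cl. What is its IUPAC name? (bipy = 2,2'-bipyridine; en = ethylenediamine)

(2,2'-bipyridine)dicyano(ethylenediamine)manganese(III) chloride

The 1 chloride counter-ion carries a total charge of -1, so each complex ion is 1+.
Ligand charges: 2×cyano (-1 each), 1×2,2'-bipyridine (neutral), 1×ethylenediamine (neutral); total -2. So Mn + (-2) = 1+, giving Mn = +3.
Ligands are named alphabetically: bipyridine before cyano before ethylenediamine.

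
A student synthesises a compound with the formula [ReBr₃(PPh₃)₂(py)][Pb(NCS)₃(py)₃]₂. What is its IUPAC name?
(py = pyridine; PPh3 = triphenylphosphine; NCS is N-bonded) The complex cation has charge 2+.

tribromo(pyridine)bis(triphenylphosphine)rhenium(V) triisothiocyanatotris(pyridine)plumbate(II)

The complex cation is given as 2+; its ligand charges sum to -3, so Re = +5.
With 2 anions per cation, each anion must be 2/2 = 1−.
Anion: ligand charges sum to -3; for the ion to be 1−, Pb = +2.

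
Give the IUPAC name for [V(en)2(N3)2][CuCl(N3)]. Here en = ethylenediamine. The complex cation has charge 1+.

Both ions are complex: the cation is named first with the plain metal name, the anion second with the -ate form; each ion's ligands are alphabetised independently.
The complex cation is given as 1+; its ligand charges sum to -2, so V = +3.
A 1:1 salt means the anion carries the equal and opposite charge, 1−.
Anion: ligand charges sum to -2; for the ion to be 1−, Cu = +1.

diazidobis(ethylenediamine)vanadium(III) azidochlorocuprate(I)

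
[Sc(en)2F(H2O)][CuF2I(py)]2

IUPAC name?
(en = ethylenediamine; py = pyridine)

aquabis(ethylenediamine)fluoroscandium(III) difluoroiodo(pyridine)cuprate(II)

Both ions are complex: the cation is named first with the plain metal name, the anion second with the -ate form; each ion's ligands are alphabetised independently.
Scandium is always +3 in its complexes; the cation's ligand charges sum to -1, so the complex cation is 2+.
With 2 anions per cation, each anion must be 2/2 = 1−.
Anion: ligand charges sum to -3; for the ion to be 1−, Cu = +2.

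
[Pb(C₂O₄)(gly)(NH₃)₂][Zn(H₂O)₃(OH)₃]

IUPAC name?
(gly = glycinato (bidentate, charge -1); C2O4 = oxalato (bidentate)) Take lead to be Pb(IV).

Pb is given as +4; the cation's ligand charges sum to -3, so the complex cation is 1+.
A 1:1 salt means the anion carries the equal and opposite charge, 1−.
Anion: ligand charges sum to -3; for the ion to be 1−, Zn = +2.

diammine(glycinato)oxalatolead(IV) triaquatrihydroxozincate(II)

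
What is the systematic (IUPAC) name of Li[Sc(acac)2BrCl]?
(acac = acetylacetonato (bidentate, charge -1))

lithium bis(acetylacetonato)bromochloroscandate(III)

The 1 lithium counter-ion carries a total charge of +1, so each complex ion is 1−.
Ligand charges: 1×chloro (-1 each), 2×acetylacetonato (-1 each), 1×bromo (-1 each); total -4. So Sc + (-4) = 1−, giving Sc = +3.
The complex ion is anionic, so scandium takes the -ate form scandate(III).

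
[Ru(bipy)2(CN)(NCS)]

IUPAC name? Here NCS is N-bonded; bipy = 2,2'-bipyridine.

bis(2,2'-bipyridine)cyanoisothiocyanatoruthenium(II)

There is no counter-ion, so the complex is neutral overall.
Ligand charges: 1×isothiocyanato (-1 each), 1×cyano (-1 each), 2×2,2'-bipyridine (neutral); total -2. So Ru + (-2) = 0, giving Ru = +2.
Ligands are named alphabetically: bipyridine before cyano before isothiocyanato.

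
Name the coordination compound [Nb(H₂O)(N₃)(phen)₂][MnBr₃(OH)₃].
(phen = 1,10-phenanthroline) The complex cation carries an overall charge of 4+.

aquaazidobis(1,10-phenanthroline)niobium(V) tribromotrihydroxomanganate(II)

Both ions are complex: the cation is named first with the plain metal name, the anion second with the -ate form; each ion's ligands are alphabetised independently.
The complex cation is given as 4+; its ligand charges sum to -1, so Nb = +5.
A 1:1 salt means the anion carries the equal and opposite charge, 4−.
Anion: ligand charges sum to -6; for the ion to be 4−, Mn = +2.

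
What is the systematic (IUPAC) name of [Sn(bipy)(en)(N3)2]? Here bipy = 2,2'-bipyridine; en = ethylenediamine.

diazido(2,2'-bipyridine)(ethylenediamine)tin(II)

There is no counter-ion, so the complex is neutral overall.
Ligand charges: 2×azido (-1 each), 1×2,2'-bipyridine (neutral), 1×ethylenediamine (neutral); total -2. So Sn + (-2) = 0, giving Sn = +2.
Ligands are named alphabetically: azido before bipyridine before ethylenediamine.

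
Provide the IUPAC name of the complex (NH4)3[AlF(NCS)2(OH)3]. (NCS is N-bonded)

ammonium fluorotrihydroxodiisothiocyanatoaluminate(III)

The 3 ammonium counter-ions carry a total charge of +3, so each complex ion is 3−.
Ligand charges: 1×fluoro (-1 each), 2×isothiocyanato (-1 each), 3×hydroxo (-1 each); total -6. So Al + (-6) = 3−, giving Al = +3.
Ligands are named alphabetically: fluoro before hydroxo before isothiocyanato.
The complex ion is anionic, so aluminium takes the -ate form aluminate(III).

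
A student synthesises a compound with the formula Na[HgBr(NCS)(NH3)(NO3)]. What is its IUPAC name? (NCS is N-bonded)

The 1 sodium counter-ion carries a total charge of +1, so each complex ion is 1−.
Ligand charges: 1×bromo (-1 each), 1×ammine (neutral), 1×nitrato (-1 each), 1×isothiocyanato (-1 each); total -3. So Hg + (-3) = 1−, giving Hg = +2.
Ligands are named alphabetically: ammine before bromo before isothiocyanato before nitrato.
The complex ion is anionic, so mercury takes the -ate form mercurate(II).

sodium amminebromoisothiocyanatonitratomercurate(II)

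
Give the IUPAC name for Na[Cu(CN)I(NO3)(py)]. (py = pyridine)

The 1 sodium counter-ion carries a total charge of +1, so each complex ion is 1−.
Ligand charges: 1×iodo (-1 each), 1×cyano (-1 each), 1×nitrato (-1 each), 1×pyridine (neutral); total -3. So Cu + (-3) = 1−, giving Cu = +2.
Ligands are named alphabetically: cyano before iodo before nitrato before pyridine.
The complex ion is anionic, so copper takes the -ate form cuprate(II).

sodium cyanoiodonitrato(pyridine)cuprate(II)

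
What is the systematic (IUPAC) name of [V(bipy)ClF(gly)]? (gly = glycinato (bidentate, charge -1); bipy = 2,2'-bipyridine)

There is no counter-ion, so the complex is neutral overall.
Ligand charges: 1×glycinato (-1 each), 1×chloro (-1 each), 1×2,2'-bipyridine (neutral), 1×fluoro (-1 each); total -3. So V + (-3) = 0, giving V = +3.
Ligands are named alphabetically: bipyridine before chloro before fluoro before glycinato.

(2,2'-bipyridine)chlorofluoro(glycinato)vanadium(III)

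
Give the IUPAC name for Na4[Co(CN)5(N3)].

The 4 sodium counter-ions carry a total charge of +4, so each complex ion is 4−.
Ligand charges: 5×cyano (-1 each), 1×azido (-1 each); total -6. So Co + (-6) = 4−, giving Co = +2.
Ligands are named alphabetically: azido before cyano.
The complex ion is anionic, so cobalt takes the -ate form cobaltate(II).

sodium azidopentacyanocobaltate(II)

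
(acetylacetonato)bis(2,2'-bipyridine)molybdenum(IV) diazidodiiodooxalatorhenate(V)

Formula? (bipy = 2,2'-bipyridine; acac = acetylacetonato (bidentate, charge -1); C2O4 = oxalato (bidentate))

Cation [Mo…]: ligand charges -1, Mo(IV) ⇒ ion charge 3+.
Anion [Re…]: ligand charges -6, Re(V) ⇒ ion charge 1−.

[Mo(acac)(bipy)2][Re(C2O4)I2(N3)2]3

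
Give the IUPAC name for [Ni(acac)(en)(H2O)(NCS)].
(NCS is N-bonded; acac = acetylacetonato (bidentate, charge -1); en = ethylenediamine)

(acetylacetonato)aqua(ethylenediamine)isothiocyanatonickel(II)

There is no counter-ion, so the complex is neutral overall.
Ligand charges: 1×isothiocyanato (-1 each), 1×acetylacetonato (-1 each), 1×aqua (neutral), 1×ethylenediamine (neutral); total -2. So Ni + (-2) = 0, giving Ni = +2.
Ligands are named alphabetically: acetylacetonato before aqua before ethylenediamine before isothiocyanato.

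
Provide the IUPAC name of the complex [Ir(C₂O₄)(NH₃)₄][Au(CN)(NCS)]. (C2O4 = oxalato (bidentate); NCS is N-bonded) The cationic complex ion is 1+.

The complex cation is given as 1+; its ligand charges sum to -2, so Ir = +3.
A 1:1 salt means the anion carries the equal and opposite charge, 1−.
Anion: ligand charges sum to -2; for the ion to be 1−, Au = +1.

tetraammineoxalatoiridium(III) cyanoisothiocyanatoaurate(I)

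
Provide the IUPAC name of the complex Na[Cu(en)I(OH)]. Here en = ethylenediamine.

sodium (ethylenediamine)hydroxoiodocuprate(I)

The 1 sodium counter-ion carries a total charge of +1, so each complex ion is 1−.
Ligand charges: 1×hydroxo (-1 each), 1×ethylenediamine (neutral), 1×iodo (-1 each); total -2. So Cu + (-2) = 1−, giving Cu = +1.
The complex ion is anionic, so copper takes the -ate form cuprate(I).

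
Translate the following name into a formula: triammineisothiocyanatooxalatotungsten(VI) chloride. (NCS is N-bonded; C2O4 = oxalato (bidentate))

[W(C2O4)(NCS)(NH3)3]Cl3

Ligands: 1 isothiocyanato (NCS, -1), 3 ammine (NH3, neutral), 1 oxalato (C2O4, -2). Ligand charge sum = -3.
With W in oxidation state +6, the complex ion is [W...]^3+.
Charge balance with chloride (-1) requires 1 complex ion per 3 chloride.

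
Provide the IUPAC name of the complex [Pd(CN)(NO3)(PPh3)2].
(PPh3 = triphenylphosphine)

There is no counter-ion, so the complex is neutral overall.
Ligand charges: 2×triphenylphosphine (neutral), 1×cyano (-1 each), 1×nitrato (-1 each); total -2. So Pd + (-2) = 0, giving Pd = +2.
Ligands are named alphabetically: cyano before nitrato before triphenylphosphine.

cyanonitratobis(triphenylphosphine)palladium(II)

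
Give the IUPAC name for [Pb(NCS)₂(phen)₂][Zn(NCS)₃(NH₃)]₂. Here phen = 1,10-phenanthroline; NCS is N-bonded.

Both ions are complex: the cation is named first with the plain metal name, the anion second with the -ate form; each ion's ligands are alphabetised independently.
Zinc is always +2 in its complexes; the anion's ligand charges sum to -3, so the complex anion is 1−.
With 2 anions per cation, the cation must be 2×1 = 2+.
Cation: ligand charges sum to -2; for the ion to be 2+, Pb = +4.

diisothiocyanatobis(1,10-phenanthroline)lead(IV) amminetriisothiocyanatozincate(II)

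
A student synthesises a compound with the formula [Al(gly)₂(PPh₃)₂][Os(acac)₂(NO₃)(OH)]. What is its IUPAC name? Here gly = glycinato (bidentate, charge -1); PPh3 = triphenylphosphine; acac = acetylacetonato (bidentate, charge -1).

bis(glycinato)bis(triphenylphosphine)aluminium(III) bis(acetylacetonato)hydroxonitratoosmate(III)

Both ions are complex: the cation is named first with the plain metal name, the anion second with the -ate form; each ion's ligands are alphabetised independently.
Aluminium is always +3 in its complexes; the cation's ligand charges sum to -2, so the complex cation is 1+.
A 1:1 salt means the anion carries the equal and opposite charge, 1−.
Anion: ligand charges sum to -4; for the ion to be 1−, Os = +3.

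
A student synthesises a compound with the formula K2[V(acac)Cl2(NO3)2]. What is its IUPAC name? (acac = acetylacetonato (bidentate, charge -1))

The 2 potassium counter-ions carry a total charge of +2, so each complex ion is 2−.
Ligand charges: 2×chloro (-1 each), 1×acetylacetonato (-1 each), 2×nitrato (-1 each); total -5. So V + (-5) = 2−, giving V = +3.
The complex ion is anionic, so vanadium takes the -ate form vanadate(III).

potassium (acetylacetonato)dichlorodinitratovanadate(III)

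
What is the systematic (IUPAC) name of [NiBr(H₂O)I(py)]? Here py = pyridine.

There is no counter-ion, so the complex is neutral overall.
Ligand charges: 1×iodo (-1 each), 1×bromo (-1 each), 1×pyridine (neutral), 1×aqua (neutral); total -2. So Ni + (-2) = 0, giving Ni = +2.
Ligands are named alphabetically: aqua before bromo before iodo before pyridine.

aquabromoiodo(pyridine)nickel(II)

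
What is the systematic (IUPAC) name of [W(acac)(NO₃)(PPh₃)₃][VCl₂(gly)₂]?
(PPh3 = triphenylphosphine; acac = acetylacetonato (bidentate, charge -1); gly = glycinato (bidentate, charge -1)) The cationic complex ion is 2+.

(acetylacetonato)nitratotris(triphenylphosphine)tungsten(IV) dichlorobis(glycinato)vanadate(II)

The complex cation is given as 2+; its ligand charges sum to -2, so W = +4.
A 1:1 salt means the anion carries the equal and opposite charge, 2−.
Anion: ligand charges sum to -4; for the ion to be 2−, V = +2.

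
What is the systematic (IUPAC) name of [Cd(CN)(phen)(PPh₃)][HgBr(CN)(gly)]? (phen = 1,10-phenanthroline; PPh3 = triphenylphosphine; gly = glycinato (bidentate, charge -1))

cyano(1,10-phenanthroline)(triphenylphosphine)cadmium(II) bromocyano(glycinato)mercurate(II)

Both ions are complex: the cation is named first with the plain metal name, the anion second with the -ate form; each ion's ligands are alphabetised independently.
Cadmium is always +2 in its complexes; the cation's ligand charges sum to -1, so the complex cation is 1+.
A 1:1 salt means the anion carries the equal and opposite charge, 1−.
Anion: ligand charges sum to -3; for the ion to be 1−, Hg = +2.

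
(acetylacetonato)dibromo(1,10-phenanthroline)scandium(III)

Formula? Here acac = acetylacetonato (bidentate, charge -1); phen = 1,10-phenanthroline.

[Sc(acac)Br2(phen)]

Ligands: 1 acetylacetonato (acac, -1), 2 bromo (Br, -1), 1 1,10-phenanthroline (phen, neutral). Ligand charge sum = -3.
With Sc in oxidation state +3, the complex ion is [Sc...].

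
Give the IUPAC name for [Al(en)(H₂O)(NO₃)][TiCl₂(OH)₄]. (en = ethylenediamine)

aqua(ethylenediamine)nitratoaluminium(III) dichlorotetrahydroxotitanate(IV)

Aluminium is always +3 in its complexes; the cation's ligand charges sum to -1, so the complex cation is 2+.
A 1:1 salt means the anion carries the equal and opposite charge, 2−.
Anion: ligand charges sum to -6; for the ion to be 2−, Ti = +4.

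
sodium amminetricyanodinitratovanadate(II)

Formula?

Na3[V(CN)3(NH3)(NO3)2]

Ligands: 2 nitrato (NO3, -1), 3 cyano (CN, -1), 1 ammine (NH3, neutral). Ligand charge sum = -5.
With V in oxidation state +2, the complex ion is [V...]^3−.
Charge balance with sodium (+1) requires 1 complex ion per 3 sodium.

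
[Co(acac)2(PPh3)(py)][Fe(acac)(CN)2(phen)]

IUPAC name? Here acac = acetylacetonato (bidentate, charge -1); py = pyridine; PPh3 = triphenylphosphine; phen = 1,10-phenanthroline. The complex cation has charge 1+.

Both ions are complex: the cation is named first with the plain metal name, the anion second with the -ate form; each ion's ligands are alphabetised independently.
The complex cation is given as 1+; its ligand charges sum to -2, so Co = +3.
A 1:1 salt means the anion carries the equal and opposite charge, 1−.
Anion: ligand charges sum to -3; for the ion to be 1−, Fe = +2.

bis(acetylacetonato)(pyridine)(triphenylphosphine)cobalt(III) (acetylacetonato)dicyano(1,10-phenanthroline)ferrate(II)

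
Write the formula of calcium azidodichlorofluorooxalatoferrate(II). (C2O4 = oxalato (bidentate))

Ligands: 1 fluoro (F, -1), 1 azido (N3, -1), 1 oxalato (C2O4, -2), 2 chloro (Cl, -1). Ligand charge sum = -6.
With Fe in oxidation state +2, the complex ion is [Fe...]^4−.
Charge balance with calcium (+2) requires 1 complex ion per 2 calcium.

Ca2[Fe(C2O4)Cl2F(N3)]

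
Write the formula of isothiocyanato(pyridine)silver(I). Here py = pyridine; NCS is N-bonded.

Ligands: 1 pyridine (py, neutral), 1 isothiocyanato (NCS, -1). Ligand charge sum = -1.
With Ag in oxidation state +1, the complex ion is [Ag...].

[Ag(NCS)(py)]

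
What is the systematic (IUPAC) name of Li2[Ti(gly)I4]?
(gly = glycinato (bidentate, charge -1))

The 2 lithium counter-ions carry a total charge of +2, so each complex ion is 2−.
Ligand charges: 4×iodo (-1 each), 1×glycinato (-1 each); total -5. So Ti + (-5) = 2−, giving Ti = +3.
The complex ion is anionic, so titanium takes the -ate form titanate(III).

lithium (glycinato)tetraiodotitanate(III)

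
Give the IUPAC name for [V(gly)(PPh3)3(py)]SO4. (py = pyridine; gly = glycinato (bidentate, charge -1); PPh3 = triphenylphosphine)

The 1 sulfate counter-ion carries a total charge of -2, so each complex ion is 2+.
Ligand charges: 1×pyridine (neutral), 1×glycinato (-1 each), 3×triphenylphosphine (neutral); total -1. So V + (-1) = 2+, giving V = +3.
Ligands are named alphabetically: glycinato before pyridine before triphenylphosphine.

(glycinato)(pyridine)tris(triphenylphosphine)vanadium(III) sulfate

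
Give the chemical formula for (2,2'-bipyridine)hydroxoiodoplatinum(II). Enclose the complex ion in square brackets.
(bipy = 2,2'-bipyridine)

[Pt(bipy)I(OH)]

Ligands: 1 2,2'-bipyridine (bipy, neutral), 1 hydroxo (OH, -1), 1 iodo (I, -1). Ligand charge sum = -2.
With Pt in oxidation state +2, the complex ion is [Pt...].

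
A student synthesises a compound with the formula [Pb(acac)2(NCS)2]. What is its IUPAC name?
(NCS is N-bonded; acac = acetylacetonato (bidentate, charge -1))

There is no counter-ion, so the complex is neutral overall.
Ligand charges: 2×isothiocyanato (-1 each), 2×acetylacetonato (-1 each); total -4. So Pb + (-4) = 0, giving Pb = +4.
Ligands are named alphabetically: acetylacetonato before isothiocyanato.

bis(acetylacetonato)diisothiocyanatolead(IV)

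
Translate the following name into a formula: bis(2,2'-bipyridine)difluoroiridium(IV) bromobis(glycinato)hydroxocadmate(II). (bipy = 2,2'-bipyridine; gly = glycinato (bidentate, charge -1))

[Ir(bipy)2F2][CdBr(gly)2(OH)]

Cation [Ir…]: ligand charges -2, Ir(IV) ⇒ ion charge 2+.
Anion [Cd…]: ligand charges -4, Cd(II) ⇒ ion charge 2−.
One 2+ cation balances one 2− anion.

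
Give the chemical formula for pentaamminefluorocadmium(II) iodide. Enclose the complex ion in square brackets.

[CdF(NH3)5]I

Ligands: 5 ammine (NH3, neutral), 1 fluoro (F, -1). Ligand charge sum = -1.
Charge balance with iodide (-1) requires 1 complex ion per 1 iodide.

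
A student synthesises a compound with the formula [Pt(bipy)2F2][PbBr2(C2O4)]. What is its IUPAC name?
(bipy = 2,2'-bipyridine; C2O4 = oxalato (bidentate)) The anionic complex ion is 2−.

Both ions are complex: the cation is named first with the plain metal name, the anion second with the -ate form; each ion's ligands are alphabetised independently.
The complex anion is given as 2−; its ligand charges sum to -4, so Pb = +2.
A 1:1 salt means the cation carries the equal and opposite charge, 2+.
Cation: ligand charges sum to -2; for the ion to be 2+, Pt = +4.

bis(2,2'-bipyridine)difluoroplatinum(IV) dibromooxalatoplumbate(II)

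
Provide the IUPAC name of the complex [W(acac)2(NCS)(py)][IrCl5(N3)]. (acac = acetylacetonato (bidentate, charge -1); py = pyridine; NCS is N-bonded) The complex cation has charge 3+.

Both ions are complex: the cation is named first with the plain metal name, the anion second with the -ate form; each ion's ligands are alphabetised independently.
The complex cation is given as 3+; its ligand charges sum to -3, so W = +6.
A 1:1 salt means the anion carries the equal and opposite charge, 3−.
Anion: ligand charges sum to -6; for the ion to be 3−, Ir = +3.

bis(acetylacetonato)isothiocyanato(pyridine)tungsten(VI) azidopentachloroiridate(III)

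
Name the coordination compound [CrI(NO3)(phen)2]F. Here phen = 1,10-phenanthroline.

iodonitratobis(1,10-phenanthroline)chromium(III) fluoride

The 1 fluoride counter-ion carries a total charge of -1, so each complex ion is 1+.
Ligand charges: 2×1,10-phenanthroline (neutral), 1×nitrato (-1 each), 1×iodo (-1 each); total -2. So Cr + (-2) = 1+, giving Cr = +3.
Ligands are named alphabetically: iodo before nitrato before phenanthroline.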